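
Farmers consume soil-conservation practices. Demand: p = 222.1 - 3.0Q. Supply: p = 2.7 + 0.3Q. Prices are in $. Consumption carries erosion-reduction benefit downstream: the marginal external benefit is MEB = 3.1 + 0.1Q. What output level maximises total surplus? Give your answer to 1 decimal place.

Q* = 69.5

Social marginal benefit = demand + MEB = 225.2 - 2.9Q.
Set SMB = MC: 225.2 - 2.9Q = 2.7 + 0.3Q → Q* = 69.5313.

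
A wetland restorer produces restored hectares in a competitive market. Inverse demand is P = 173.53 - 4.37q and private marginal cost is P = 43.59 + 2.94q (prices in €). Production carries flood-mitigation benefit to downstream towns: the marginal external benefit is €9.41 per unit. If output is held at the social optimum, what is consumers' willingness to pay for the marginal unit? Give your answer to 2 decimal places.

Social marginal cost = private MC − MEB = 34.18 + 2.94q.
Set SMC = demand: 34.18 + 2.94q = 173.53 - 4.37q → q* = 19.0629.
Consumer price on the demand curve at q*: 173.53 − 4.37×19.0629 = 90.2251.

P = €90.23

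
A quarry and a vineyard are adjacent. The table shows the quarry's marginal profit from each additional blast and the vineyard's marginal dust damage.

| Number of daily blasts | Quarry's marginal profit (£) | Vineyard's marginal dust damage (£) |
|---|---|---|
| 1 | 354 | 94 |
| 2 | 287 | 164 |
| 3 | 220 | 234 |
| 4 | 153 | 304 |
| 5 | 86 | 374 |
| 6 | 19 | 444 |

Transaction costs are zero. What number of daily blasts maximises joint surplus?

Bargaining reaches the level where marginal profit last exceeds marginal dust damage.
That holds through level 2 (287 ≥ 164) but not at 3 (220 < 234).

2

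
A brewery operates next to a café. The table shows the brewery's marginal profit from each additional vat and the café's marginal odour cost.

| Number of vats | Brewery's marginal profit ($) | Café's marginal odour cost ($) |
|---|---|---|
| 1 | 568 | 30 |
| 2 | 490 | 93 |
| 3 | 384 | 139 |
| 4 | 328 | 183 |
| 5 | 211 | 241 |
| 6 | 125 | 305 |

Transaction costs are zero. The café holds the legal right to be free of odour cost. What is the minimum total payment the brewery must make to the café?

$445

Efficient level: marginal profit ≥ marginal odour cost through level 4, so k* = 4.
With the café holding the right, the brewery must at least compensate total damage at k*: 30 + 93 + 139 + 183 = 445.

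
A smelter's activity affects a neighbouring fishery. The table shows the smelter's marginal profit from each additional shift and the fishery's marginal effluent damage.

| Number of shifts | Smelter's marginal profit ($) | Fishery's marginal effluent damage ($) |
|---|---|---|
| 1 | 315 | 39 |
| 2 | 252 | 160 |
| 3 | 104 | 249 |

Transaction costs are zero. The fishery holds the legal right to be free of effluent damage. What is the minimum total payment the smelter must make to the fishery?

$199

Efficient level: marginal profit ≥ marginal effluent damage through level 2, so k* = 2.
With the fishery holding the right, the smelter must at least compensate total damage at k*: 39 + 160 = 199.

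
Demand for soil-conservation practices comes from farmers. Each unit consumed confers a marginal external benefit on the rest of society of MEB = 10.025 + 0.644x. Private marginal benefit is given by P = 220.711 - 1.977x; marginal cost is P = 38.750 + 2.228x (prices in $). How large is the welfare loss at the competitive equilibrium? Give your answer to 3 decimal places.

Market equilibrium (private): 38.750 + 2.228x = 220.711 - 1.977x → x_m = 43.2725.
Social marginal benefit = demand + MEB = 230.736 - 1.333x.
Set SMB = MC: 230.736 - 1.333x = 38.750 + 2.228x → x* = 53.9135.
The welfare-loss triangle has base |x_m − x*| and height MEB(x_m) (the vertical gap between SMB and MC is zero at x* and MEB at x_m).
DWL = ½ × 10.6410 × 37.8925 = 201.6070.

DWL = $201.607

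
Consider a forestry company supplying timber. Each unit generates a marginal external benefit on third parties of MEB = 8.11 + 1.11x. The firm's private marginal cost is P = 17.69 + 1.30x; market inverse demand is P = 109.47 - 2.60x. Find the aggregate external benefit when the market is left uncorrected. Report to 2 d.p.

Market equilibrium (private): 17.69 + 1.30x = 109.47 - 2.60x → x_m = 23.5333.
Total external benefit = ∫₀^{x_m} (8.11 + 1.11x) dx = 8.11×23.5333 + ½×1.11×23.5333² = 498.2231.

498.22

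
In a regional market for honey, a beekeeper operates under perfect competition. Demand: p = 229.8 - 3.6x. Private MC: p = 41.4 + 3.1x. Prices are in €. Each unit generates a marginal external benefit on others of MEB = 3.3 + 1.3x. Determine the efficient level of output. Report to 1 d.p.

Social marginal cost = private MC − MEB = 38.1 + 1.8x.
Set SMC = demand: 38.1 + 1.8x = 229.8 - 3.6x → x* = 35.5000.

x* = 35.5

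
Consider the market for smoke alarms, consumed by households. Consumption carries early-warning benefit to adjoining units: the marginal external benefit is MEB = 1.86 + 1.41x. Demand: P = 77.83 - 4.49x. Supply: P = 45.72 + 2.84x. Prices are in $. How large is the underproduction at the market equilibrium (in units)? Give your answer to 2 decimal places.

Market equilibrium (private): 45.72 + 2.84x = 77.83 - 4.49x → x_m = 4.3806.
Social marginal benefit = demand + MEB = 79.69 - 3.08x.
Set SMB = MC: 79.69 - 3.08x = 45.72 + 2.84x → x* = 5.7382.
Gap = |4.3806 − 5.7382| = 1.3576.

1.36 units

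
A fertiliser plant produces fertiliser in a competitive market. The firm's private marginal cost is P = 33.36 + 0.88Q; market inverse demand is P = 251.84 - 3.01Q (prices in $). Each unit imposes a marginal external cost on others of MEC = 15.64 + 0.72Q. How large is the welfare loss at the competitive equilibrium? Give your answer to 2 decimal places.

Market equilibrium (private): 33.36 + 0.88Q = 251.84 - 3.01Q → Q_m = 56.1645.
Social marginal cost = private MC + MEC = 49.00 + 1.60Q.
Set SMC = demand: 49.00 + 1.60Q = 251.84 - 3.01Q → Q* = 44.0000.
The loss is the area between SMC and demand from Q* to Q_m; with linear curves that's a triangle of height MEC(Q_m).
DWL = ½ × 12.1645 × 56.0785 = 341.0835.

DWL = $341.08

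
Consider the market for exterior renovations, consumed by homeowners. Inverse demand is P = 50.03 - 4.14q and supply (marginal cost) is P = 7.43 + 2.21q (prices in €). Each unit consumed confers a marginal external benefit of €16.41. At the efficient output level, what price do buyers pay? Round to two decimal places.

Social marginal benefit = demand + MEB = 66.44 - 4.14q.
Set SMB = MC: 66.44 - 4.14q = 7.43 + 2.21q → q* = 9.2929.
Consumer price on the demand curve at q*: 50.03 − 4.14×9.2929 = 11.5574.

P = €11.56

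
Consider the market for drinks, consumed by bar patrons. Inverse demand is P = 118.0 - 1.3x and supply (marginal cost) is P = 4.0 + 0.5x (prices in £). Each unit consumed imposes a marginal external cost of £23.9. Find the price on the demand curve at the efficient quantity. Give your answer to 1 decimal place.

Social marginal benefit = demand − MEC = 94.1 - 1.3x.
Set SMB = MC: 94.1 - 1.3x = 4.0 + 0.5x → x* = 50.0556.
Consumer price on the demand curve at x*: 118.0 − 1.3×50.0556 = 52.9277.

P = £52.9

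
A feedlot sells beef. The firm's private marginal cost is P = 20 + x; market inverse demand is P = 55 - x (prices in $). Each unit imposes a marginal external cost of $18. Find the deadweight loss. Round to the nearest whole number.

Market equilibrium (private): 20 + x = 55 - x → x_m = 17.5000.
Social marginal cost = private MC + MEC = 38 + x.
Set SMC = demand: 38 + x = 55 - x → x* = 8.5000.
Between x* and x_m the wedge SMC − demand runs linearly from 0 to MEC(x_m), so the loss is a triangle.
DWL = ½ × 9.0000 × 18.0000 = 81.0000.

DWL = $81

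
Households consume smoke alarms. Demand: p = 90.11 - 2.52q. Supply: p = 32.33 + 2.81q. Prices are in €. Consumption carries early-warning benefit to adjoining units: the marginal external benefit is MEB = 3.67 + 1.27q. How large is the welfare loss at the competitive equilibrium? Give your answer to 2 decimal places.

DWL = €37.45

Market equilibrium (private): 32.33 + 2.81q = 90.11 - 2.52q → q_m = 10.8405.
Social marginal benefit = demand + MEB = 93.78 - 1.25q.
Set SMB = MC: 93.78 - 1.25q = 32.33 + 2.81q → q* = 15.1355.
The welfare-loss triangle has base |q_m − q*| and height MEB(q_m) (the vertical gap between SMB and MC is zero at q* and MEB at q_m).
DWL = ½ × 4.2950 × 17.4375 = 37.4470.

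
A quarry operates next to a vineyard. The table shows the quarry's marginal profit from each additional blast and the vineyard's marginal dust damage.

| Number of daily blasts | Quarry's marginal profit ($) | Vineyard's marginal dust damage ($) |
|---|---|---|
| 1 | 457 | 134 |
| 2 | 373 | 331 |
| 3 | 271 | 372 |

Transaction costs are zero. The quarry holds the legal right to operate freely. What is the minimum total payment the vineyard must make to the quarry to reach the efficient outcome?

Left alone the quarry would choose level 3 (marginal profit stays positive).
Efficient level: k* = 2 (marginal profit ≥ marginal dust damage through 2).
The vineyard must at least cover the quarry's forgone profit from cutting 3→2: 271 = 271.

$271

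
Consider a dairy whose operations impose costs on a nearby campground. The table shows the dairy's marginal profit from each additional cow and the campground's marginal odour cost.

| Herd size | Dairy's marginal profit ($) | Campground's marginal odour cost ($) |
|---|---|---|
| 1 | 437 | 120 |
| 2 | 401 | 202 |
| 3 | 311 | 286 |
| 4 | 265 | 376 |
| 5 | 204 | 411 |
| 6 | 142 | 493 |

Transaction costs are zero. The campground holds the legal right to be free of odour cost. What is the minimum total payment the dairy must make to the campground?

$608

Efficient level: marginal profit ≥ marginal odour cost through level 3, so k* = 3.
With the campground holding the right, the dairy must at least compensate total damage at k*: 120 + 202 + 286 = 608.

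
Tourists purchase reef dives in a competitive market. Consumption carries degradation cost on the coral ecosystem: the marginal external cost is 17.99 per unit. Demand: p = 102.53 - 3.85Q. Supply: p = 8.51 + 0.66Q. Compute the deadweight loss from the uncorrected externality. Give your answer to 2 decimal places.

DWL = 35.88

Market equilibrium (private): 8.51 + 0.66Q = 102.53 - 3.85Q → Q_m = 20.8470.
Social marginal benefit = demand − MEC = 84.54 - 3.85Q.
Set SMB = MC: 84.54 - 3.85Q = 8.51 + 0.66Q → Q* = 16.8581.
Between Q* and Q_m the wedge MC − SMB runs linearly from 0 to MEC(Q_m), so the loss is a triangle.
DWL = ½ × 3.9889 × 17.9900 = 35.8802.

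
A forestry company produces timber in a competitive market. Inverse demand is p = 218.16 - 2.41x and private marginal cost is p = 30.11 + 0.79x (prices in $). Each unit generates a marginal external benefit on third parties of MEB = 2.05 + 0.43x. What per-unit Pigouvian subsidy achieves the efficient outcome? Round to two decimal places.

Social marginal cost = private MC − MEB = 28.06 + 0.36x.
Set SMC = demand: 28.06 + 0.36x = 218.16 - 2.41x → x* = 68.6282.
The Pigouvian subsidy equals MEB at x*: 2.05 + 0.43×68.6282 = 31.5601.

subsidy = $31.56 per unit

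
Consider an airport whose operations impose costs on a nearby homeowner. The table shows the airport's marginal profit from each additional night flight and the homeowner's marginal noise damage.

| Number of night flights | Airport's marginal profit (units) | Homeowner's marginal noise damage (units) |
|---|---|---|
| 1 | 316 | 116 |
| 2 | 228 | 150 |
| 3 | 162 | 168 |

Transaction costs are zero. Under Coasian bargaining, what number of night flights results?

2

Bargaining reaches the level where marginal profit last exceeds marginal noise damage.
That holds through level 2 (228 ≥ 150) but not at 3 (162 < 168).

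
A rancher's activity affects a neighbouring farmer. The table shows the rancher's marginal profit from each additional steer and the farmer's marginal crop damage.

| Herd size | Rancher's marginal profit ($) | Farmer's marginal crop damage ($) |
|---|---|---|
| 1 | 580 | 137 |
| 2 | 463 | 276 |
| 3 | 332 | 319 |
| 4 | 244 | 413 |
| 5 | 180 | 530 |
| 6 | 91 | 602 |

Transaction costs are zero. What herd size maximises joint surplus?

Bargaining reaches the level where marginal profit last exceeds marginal crop damage.
That holds through level 3 (332 ≥ 319) but not at 4 (244 < 413).

3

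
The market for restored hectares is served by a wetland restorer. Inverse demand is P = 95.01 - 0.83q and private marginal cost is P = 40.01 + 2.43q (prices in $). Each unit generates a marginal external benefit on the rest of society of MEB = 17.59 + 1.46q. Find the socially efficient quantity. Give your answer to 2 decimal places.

q* = 40.33

Social marginal cost = private MC − MEB = 22.42 + 0.97q.
Set SMC = demand: 22.42 + 0.97q = 95.01 - 0.83q → q* = 40.3278.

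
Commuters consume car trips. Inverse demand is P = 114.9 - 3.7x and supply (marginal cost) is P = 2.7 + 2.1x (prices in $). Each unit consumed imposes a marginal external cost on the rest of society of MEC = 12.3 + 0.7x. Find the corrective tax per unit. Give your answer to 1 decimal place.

Social marginal benefit = demand − MEC = 102.6 - 4.4x.
Set SMB = MC: 102.6 - 4.4x = 2.7 + 2.1x → x* = 15.3692.
The Pigouvian tax equals MEC at x*: 12.3 + 0.7×15.3692 = 23.0584.

tax = $23.1 per unit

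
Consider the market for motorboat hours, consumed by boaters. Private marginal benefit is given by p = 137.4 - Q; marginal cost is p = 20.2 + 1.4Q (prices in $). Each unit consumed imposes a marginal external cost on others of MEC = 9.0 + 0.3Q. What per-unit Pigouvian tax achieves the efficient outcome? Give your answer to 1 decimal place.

Social marginal benefit = demand − MEC = 128.4 - 1.3Q.
Set SMB = MC: 128.4 - 1.3Q = 20.2 + 1.4Q → Q* = 40.0741.
The Pigouvian tax equals MEC at Q*: 9.0 + 0.3×40.0741 = 21.0222.

tax = $21.0 per unit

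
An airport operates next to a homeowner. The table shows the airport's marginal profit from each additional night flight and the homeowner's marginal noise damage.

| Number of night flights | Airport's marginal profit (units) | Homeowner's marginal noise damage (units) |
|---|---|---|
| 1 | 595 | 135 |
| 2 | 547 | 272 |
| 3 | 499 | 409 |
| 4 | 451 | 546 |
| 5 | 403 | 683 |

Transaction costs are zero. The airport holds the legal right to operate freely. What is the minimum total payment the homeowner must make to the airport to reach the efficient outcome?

Left alone the airport would choose level 5 (marginal profit stays positive).
Efficient level: k* = 3 (marginal profit ≥ marginal noise damage through 3).
The homeowner must at least cover the airport's forgone profit from cutting 5→3: 451 + 403 = 854.

854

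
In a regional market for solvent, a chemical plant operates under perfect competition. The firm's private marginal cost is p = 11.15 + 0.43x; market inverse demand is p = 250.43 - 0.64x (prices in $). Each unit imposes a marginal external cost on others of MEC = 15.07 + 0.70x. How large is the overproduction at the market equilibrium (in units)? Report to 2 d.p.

96.95 units

Market equilibrium (private): 11.15 + 0.43x = 250.43 - 0.64x → x_m = 223.6262.
Social marginal cost = private MC + MEC = 26.22 + 1.13x.
Set SMC = demand: 26.22 + 1.13x = 250.43 - 0.64x → x* = 126.6723.
Gap = |223.6262 − 126.6723| = 96.9539.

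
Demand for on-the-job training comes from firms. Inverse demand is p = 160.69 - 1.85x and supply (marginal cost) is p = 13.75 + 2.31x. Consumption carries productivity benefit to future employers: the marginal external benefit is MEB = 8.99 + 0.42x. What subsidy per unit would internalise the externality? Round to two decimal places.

Social marginal benefit = demand + MEB = 169.68 - 1.43x.
Set SMB = MC: 169.68 - 1.43x = 13.75 + 2.31x → x* = 41.6925.
The Pigouvian subsidy equals MEB at x*: 8.99 + 0.42×41.6925 = 26.5009.

subsidy = 26.50 per unit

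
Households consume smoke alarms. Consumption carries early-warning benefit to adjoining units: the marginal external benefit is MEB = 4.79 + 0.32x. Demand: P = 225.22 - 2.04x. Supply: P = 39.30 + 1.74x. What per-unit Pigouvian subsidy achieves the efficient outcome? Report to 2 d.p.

subsidy = 22.43 per unit

Social marginal benefit = demand + MEB = 230.01 - 1.72x.
Set SMB = MC: 230.01 - 1.72x = 39.30 + 1.74x → x* = 55.1185.
The Pigouvian subsidy equals MEB at x*: 4.79 + 0.32×55.1185 = 22.4279.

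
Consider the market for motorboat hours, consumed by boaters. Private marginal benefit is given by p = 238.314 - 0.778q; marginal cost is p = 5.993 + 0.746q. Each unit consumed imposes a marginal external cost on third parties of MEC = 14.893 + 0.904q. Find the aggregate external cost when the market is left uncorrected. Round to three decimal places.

12774.088

Market equilibrium (private): 5.993 + 0.746q = 238.314 - 0.778q → q_m = 152.4416.
Total external cost = ∫₀^{q_m} (14.893 + 0.904q) dq = 14.893×152.4416 + ½×0.904×152.4416² = 12774.0883.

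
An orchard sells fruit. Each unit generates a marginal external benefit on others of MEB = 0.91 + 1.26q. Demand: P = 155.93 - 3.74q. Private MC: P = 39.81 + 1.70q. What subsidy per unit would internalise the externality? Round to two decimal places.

Social marginal cost = private MC − MEB = 38.90 + 0.44q.
Set SMC = demand: 38.90 + 0.44q = 155.93 - 3.74q → q* = 27.9976.
The Pigouvian subsidy equals MEB at q*: 0.91 + 1.26×27.9976 = 36.1870.

subsidy = 36.19 per unit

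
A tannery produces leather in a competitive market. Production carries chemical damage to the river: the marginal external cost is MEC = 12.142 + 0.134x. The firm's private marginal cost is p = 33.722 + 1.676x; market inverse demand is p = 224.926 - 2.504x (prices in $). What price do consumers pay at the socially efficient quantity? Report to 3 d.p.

Social marginal cost = private MC + MEC = 45.864 + 1.810x.
Set SMC = demand: 45.864 + 1.810x = 224.926 - 2.504x → x* = 41.5072.
Consumer price on the demand curve at x*: 224.926 − 2.504×41.5072 = 120.9920.

P = $120.992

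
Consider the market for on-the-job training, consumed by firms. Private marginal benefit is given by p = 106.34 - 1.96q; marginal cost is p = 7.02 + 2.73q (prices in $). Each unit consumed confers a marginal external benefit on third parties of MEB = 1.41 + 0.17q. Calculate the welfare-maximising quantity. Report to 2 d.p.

q* = 22.29

Social marginal benefit = demand + MEB = 107.75 - 1.79q.
Set SMB = MC: 107.75 - 1.79q = 7.02 + 2.73q → q* = 22.2854.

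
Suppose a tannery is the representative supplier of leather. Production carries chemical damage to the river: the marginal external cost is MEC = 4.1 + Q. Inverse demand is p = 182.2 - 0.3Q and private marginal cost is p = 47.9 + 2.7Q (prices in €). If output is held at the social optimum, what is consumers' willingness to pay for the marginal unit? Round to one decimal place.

P = €172.4

Social marginal cost = private MC + MEC = 52.0 + 3.7Q.
Set SMC = demand: 52.0 + 3.7Q = 182.2 - 0.3Q → Q* = 32.5500.
Consumer price on the demand curve at Q*: 182.2 − 0.3×32.5500 = 172.4350.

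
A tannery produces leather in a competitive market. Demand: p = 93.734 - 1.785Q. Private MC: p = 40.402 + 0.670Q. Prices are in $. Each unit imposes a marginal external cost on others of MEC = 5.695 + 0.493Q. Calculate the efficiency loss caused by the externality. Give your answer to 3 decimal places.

DWL = $45.644

Market equilibrium (private): 40.402 + 0.670Q = 93.734 - 1.785Q → Q_m = 21.7238.
Social marginal cost = private MC + MEC = 46.097 + 1.163Q.
Set SMC = demand: 46.097 + 1.163Q = 93.734 - 1.785Q → Q* = 16.1591.
Height of the DWL triangle at Q_m is SMC(Q_m) − demand(Q_m) = MEC(Q_m) = 16.4048.
DWL = ½ × 5.5647 × 16.4048 = 45.6439.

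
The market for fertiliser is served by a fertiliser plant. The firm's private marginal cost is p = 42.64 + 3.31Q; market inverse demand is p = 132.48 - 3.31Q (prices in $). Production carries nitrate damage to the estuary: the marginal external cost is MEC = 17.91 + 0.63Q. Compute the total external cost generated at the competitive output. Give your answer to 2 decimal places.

$301.07

Market equilibrium (private): 42.64 + 3.31Q = 132.48 - 3.31Q → Q_m = 13.5710.
Total external cost = ∫₀^{Q_m} (17.91 + 0.63Q) dQ = 17.91×13.5710 + ½×0.63×13.5710² = 301.0708.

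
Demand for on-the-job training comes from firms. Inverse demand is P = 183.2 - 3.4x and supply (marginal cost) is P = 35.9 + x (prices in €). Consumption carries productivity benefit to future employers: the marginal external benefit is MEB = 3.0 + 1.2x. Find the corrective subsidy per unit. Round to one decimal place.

subsidy = €59.4 per unit

Social marginal benefit = demand + MEB = 186.2 - 2.2x.
Set SMB = MC: 186.2 - 2.2x = 35.9 + x → x* = 46.9688.
The Pigouvian subsidy equals MEB at x*: 3.0 + 1.2×46.9688 = 59.3626.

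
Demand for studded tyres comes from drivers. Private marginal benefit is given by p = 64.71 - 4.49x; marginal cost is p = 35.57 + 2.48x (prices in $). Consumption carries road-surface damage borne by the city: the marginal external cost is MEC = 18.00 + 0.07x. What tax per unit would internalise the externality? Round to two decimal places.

Social marginal benefit = demand − MEC = 46.71 - 4.56x.
Set SMB = MC: 46.71 - 4.56x = 35.57 + 2.48x → x* = 1.5824.
The Pigouvian tax equals MEC at x*: 18.00 + 0.07×1.5824 = 18.1108.

tax = $18.11 per unit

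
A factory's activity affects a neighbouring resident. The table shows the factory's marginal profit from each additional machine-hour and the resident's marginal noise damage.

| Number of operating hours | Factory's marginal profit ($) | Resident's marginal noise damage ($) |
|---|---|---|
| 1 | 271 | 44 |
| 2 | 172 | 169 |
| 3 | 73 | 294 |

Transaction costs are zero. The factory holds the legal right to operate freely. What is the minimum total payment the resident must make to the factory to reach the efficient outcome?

Left alone the factory would choose level 3 (marginal profit stays positive).
Efficient level: k* = 2 (marginal profit ≥ marginal noise damage through 2).
The resident must at least cover the factory's forgone profit from cutting 3→2: 73 = 73.

$73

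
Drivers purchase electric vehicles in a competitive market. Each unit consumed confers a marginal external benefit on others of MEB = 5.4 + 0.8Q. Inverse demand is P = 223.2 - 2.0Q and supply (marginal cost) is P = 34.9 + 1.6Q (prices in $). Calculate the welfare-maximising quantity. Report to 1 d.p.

Q* = 69.2

Social marginal benefit = demand + MEB = 228.6 - 1.2Q.
Set SMB = MC: 228.6 - 1.2Q = 34.9 + 1.6Q → Q* = 69.1786.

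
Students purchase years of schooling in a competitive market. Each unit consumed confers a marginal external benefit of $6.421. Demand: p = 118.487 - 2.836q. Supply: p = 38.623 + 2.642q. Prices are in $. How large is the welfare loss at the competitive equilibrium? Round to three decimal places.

DWL = $3.763

Market equilibrium (private): 38.623 + 2.642q = 118.487 - 2.836q → q_m = 14.5790.
Social marginal benefit = demand + MEB = 124.908 - 2.836q.
Set SMB = MC: 124.908 - 2.836q = 38.623 + 2.642q → q* = 15.7512.
The loss is the area between SMB and MC from q* to q_m; with linear curves that's a triangle of height MEB(q_m).
DWL = ½ × 1.1722 × 6.4210 = 3.7633.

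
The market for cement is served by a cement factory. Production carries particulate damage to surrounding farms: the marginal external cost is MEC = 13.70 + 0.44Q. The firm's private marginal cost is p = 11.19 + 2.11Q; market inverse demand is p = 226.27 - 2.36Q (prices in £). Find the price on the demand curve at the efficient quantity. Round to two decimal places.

P = £129.48

Social marginal cost = private MC + MEC = 24.89 + 2.55Q.
Set SMC = demand: 24.89 + 2.55Q = 226.27 - 2.36Q → Q* = 41.0143.
Consumer price on the demand curve at Q*: 226.27 − 2.36×41.0143 = 129.4763.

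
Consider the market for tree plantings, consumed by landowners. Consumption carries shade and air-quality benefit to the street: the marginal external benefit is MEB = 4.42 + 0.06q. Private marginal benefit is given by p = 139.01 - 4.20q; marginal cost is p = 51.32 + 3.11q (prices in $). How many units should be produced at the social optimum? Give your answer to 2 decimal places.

q* = 12.70

Social marginal benefit = demand + MEB = 143.43 - 4.14q.
Set SMB = MC: 143.43 - 4.14q = 51.32 + 3.11q → q* = 12.7048.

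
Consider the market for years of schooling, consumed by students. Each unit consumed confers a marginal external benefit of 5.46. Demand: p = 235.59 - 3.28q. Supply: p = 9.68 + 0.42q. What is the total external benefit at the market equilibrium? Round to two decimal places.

333.37

Market equilibrium (private): 9.68 + 0.42q = 235.59 - 3.28q → q_m = 61.0568.
Total external benefit = MEB × q_m = 5.46 × 61.0568 = 333.3701.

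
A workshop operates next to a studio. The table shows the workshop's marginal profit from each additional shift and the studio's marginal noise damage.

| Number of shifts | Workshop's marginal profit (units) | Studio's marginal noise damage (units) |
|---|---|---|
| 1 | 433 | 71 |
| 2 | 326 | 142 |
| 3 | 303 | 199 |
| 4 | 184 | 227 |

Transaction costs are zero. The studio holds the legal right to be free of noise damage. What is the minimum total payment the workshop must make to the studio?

412

Efficient level: marginal profit ≥ marginal noise damage through level 3, so k* = 3.
With the studio holding the right, the workshop must at least compensate total damage at k*: 71 + 142 + 199 = 412.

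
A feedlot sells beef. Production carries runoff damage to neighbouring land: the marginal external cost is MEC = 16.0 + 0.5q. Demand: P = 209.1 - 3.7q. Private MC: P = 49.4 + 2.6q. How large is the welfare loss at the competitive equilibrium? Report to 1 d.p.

Market equilibrium (private): 49.4 + 2.6q = 209.1 - 3.7q → q_m = 25.3492.
Social marginal cost = private MC + MEC = 65.4 + 3.1q.
Set SMC = demand: 65.4 + 3.1q = 209.1 - 3.7q → q* = 21.1324.
The welfare-loss triangle has base |q_m − q*| and height MEC(q_m) (the vertical gap between SMC and demand is zero at q* and MEC at q_m).
DWL = ½ × 4.2168 × 28.6746 = 60.4575.

DWL = 60.5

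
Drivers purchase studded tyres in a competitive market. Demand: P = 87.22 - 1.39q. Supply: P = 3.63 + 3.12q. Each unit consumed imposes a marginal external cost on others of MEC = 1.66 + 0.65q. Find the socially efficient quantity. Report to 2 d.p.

q* = 15.88

Social marginal benefit = demand − MEC = 85.56 - 2.04q.
Set SMB = MC: 85.56 - 2.04q = 3.63 + 3.12q → q* = 15.8779.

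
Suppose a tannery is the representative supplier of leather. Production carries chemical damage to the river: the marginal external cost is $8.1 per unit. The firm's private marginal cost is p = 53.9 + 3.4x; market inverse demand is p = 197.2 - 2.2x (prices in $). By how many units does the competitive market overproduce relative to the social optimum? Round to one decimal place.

1.4 units

Market equilibrium (private): 53.9 + 3.4x = 197.2 - 2.2x → x_m = 25.5893.
Social marginal cost = private MC + MEC = 62.0 + 3.4x.
Set SMC = demand: 62.0 + 3.4x = 197.2 - 2.2x → x* = 24.1429.
Gap = |25.5893 − 24.1429| = 1.4464.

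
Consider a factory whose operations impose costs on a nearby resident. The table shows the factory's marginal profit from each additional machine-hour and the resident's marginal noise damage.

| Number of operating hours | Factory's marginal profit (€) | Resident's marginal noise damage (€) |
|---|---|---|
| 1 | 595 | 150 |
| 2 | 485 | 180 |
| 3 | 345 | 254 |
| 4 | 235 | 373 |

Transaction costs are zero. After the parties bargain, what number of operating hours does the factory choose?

3

Bargaining reaches the level where marginal profit last exceeds marginal noise damage.
That holds through level 3 (345 ≥ 254) but not at 4 (235 < 373).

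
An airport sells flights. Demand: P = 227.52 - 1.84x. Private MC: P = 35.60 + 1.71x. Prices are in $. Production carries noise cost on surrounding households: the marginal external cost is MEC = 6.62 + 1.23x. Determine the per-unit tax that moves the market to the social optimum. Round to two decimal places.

Social marginal cost = private MC + MEC = 42.22 + 2.94x.
Set SMC = demand: 42.22 + 2.94x = 227.52 - 1.84x → x* = 38.7657.
The Pigouvian tax equals MEC at x*: 6.62 + 1.23×38.7657 = 54.3018.

tax = $54.30 per unit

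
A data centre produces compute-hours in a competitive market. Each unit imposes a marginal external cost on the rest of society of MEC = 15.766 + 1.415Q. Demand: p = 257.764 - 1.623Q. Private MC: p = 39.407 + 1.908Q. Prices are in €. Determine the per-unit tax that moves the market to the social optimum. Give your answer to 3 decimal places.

tax = €73.725 per unit

Social marginal cost = private MC + MEC = 55.173 + 3.323Q.
Set SMC = demand: 55.173 + 3.323Q = 257.764 - 1.623Q → Q* = 40.9606.
The Pigouvian tax equals MEC at Q*: 15.766 + 1.415×40.9606 = 73.7252.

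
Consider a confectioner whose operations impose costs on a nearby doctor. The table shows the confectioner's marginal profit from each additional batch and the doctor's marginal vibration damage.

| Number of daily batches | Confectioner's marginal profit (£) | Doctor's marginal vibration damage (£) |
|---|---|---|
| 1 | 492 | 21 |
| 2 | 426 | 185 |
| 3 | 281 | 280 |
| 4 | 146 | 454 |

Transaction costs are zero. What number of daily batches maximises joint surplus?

Bargaining reaches the level where marginal profit last exceeds marginal vibration damage.
That holds through level 3 (281 ≥ 280) but not at 4 (146 < 454).

3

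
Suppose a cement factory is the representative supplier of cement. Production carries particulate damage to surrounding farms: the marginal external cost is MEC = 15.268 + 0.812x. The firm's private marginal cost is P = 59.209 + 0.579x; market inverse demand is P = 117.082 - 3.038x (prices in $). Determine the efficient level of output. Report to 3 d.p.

Social marginal cost = private MC + MEC = 74.477 + 1.391x.
Set SMC = demand: 74.477 + 1.391x = 117.082 - 3.038x → x* = 9.6196.

x* = 9.620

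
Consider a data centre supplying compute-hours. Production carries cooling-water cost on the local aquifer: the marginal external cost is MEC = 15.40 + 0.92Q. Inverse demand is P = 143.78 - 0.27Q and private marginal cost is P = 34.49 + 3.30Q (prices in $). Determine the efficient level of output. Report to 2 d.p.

Q* = 20.91

Social marginal cost = private MC + MEC = 49.89 + 4.22Q.
Set SMC = demand: 49.89 + 4.22Q = 143.78 - 0.27Q → Q* = 20.9109.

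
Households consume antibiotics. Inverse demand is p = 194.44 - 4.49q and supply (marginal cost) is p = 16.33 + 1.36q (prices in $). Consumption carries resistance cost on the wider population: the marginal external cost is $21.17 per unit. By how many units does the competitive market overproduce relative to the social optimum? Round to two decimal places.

3.62 units

Market equilibrium (private): 16.33 + 1.36q = 194.44 - 4.49q → q_m = 30.4462.
Social marginal benefit = demand − MEC = 173.27 - 4.49q.
Set SMB = MC: 173.27 - 4.49q = 16.33 + 1.36q → q* = 26.8274.
Gap = |30.4462 − 26.8274| = 3.6188.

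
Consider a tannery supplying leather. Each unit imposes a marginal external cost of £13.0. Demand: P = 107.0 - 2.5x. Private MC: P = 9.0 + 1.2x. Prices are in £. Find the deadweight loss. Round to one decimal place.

DWL = £22.8

Market equilibrium (private): 9.0 + 1.2x = 107.0 - 2.5x → x_m = 26.4865.
Social marginal cost = private MC + MEC = 22.0 + 1.2x.
Set SMC = demand: 22.0 + 1.2x = 107.0 - 2.5x → x* = 22.9730.
Height of the DWL triangle at x_m is SMC(x_m) − demand(x_m) = MEC(x_m) = 13.0000.
DWL = ½ × 3.5135 × 13.0000 = 22.8378.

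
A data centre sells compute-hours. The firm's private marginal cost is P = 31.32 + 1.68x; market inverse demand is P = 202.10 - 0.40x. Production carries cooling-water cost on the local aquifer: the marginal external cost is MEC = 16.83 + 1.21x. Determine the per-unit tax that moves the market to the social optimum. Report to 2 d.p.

tax = 73.45 per unit

Social marginal cost = private MC + MEC = 48.15 + 2.89x.
Set SMC = demand: 48.15 + 2.89x = 202.10 - 0.40x → x* = 46.7933.
The Pigouvian tax equals MEC at x*: 16.83 + 1.21×46.7933 = 73.4499.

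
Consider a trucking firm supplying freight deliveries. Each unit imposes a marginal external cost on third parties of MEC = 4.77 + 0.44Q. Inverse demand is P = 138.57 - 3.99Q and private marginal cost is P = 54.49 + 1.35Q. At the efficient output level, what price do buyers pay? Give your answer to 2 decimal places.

Social marginal cost = private MC + MEC = 59.26 + 1.79Q.
Set SMC = demand: 59.26 + 1.79Q = 138.57 - 3.99Q → Q* = 13.7215.
Consumer price on the demand curve at Q*: 138.57 − 3.99×13.7215 = 83.8212.

P = 83.82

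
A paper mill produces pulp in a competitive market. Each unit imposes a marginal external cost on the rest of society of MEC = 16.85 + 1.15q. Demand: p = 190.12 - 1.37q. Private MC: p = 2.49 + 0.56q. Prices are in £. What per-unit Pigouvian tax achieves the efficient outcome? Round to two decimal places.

Social marginal cost = private MC + MEC = 19.34 + 1.71q.
Set SMC = demand: 19.34 + 1.71q = 190.12 - 1.37q → q* = 55.4481.
The Pigouvian tax equals MEC at q*: 16.85 + 1.15×55.4481 = 80.6153.

tax = £80.62 per unit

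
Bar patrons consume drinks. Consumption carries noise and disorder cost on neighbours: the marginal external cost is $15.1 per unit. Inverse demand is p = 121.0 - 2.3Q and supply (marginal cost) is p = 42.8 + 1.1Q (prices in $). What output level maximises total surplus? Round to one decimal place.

Q* = 18.6

Social marginal benefit = demand − MEC = 105.9 - 2.3Q.
Set SMB = MC: 105.9 - 2.3Q = 42.8 + 1.1Q → Q* = 18.5588.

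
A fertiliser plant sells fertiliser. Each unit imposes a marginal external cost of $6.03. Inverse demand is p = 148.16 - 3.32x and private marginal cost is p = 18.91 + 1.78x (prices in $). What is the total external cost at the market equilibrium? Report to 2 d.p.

$152.82

Market equilibrium (private): 18.91 + 1.78x = 148.16 - 3.32x → x_m = 25.3431.
Total external cost = MEC × x_m = 6.03 × 25.3431 = 152.8189.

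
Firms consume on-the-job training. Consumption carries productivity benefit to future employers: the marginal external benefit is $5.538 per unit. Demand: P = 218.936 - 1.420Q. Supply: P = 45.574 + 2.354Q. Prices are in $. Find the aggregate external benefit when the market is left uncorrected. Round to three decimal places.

$254.393

Market equilibrium (private): 45.574 + 2.354Q = 218.936 - 1.420Q → Q_m = 45.9359.
Total external benefit = MEB × Q_m = 5.538 × 45.9359 = 254.3930.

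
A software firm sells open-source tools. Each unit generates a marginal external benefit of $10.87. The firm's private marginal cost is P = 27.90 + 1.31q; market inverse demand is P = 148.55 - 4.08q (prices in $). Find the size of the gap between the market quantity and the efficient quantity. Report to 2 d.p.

Market equilibrium (private): 27.90 + 1.31q = 148.55 - 4.08q → q_m = 22.3840.
Social marginal cost = private MC − MEB = 17.03 + 1.31q.
Set SMC = demand: 17.03 + 1.31q = 148.55 - 4.08q → q* = 24.4007.
Gap = |22.3840 − 24.4007| = 2.0167.

2.02 units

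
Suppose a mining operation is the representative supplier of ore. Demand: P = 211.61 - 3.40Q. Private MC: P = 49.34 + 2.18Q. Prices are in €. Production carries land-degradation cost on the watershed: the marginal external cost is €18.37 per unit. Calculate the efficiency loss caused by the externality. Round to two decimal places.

Market equilibrium (private): 49.34 + 2.18Q = 211.61 - 3.40Q → Q_m = 29.0806.
Social marginal cost = private MC + MEC = 67.71 + 2.18Q.
Set SMC = demand: 67.71 + 2.18Q = 211.61 - 3.40Q → Q* = 25.7885.
Height of the DWL triangle at Q_m is SMC(Q_m) − demand(Q_m) = MEC(Q_m) = 18.3700.
DWL = ½ × 3.2921 × 18.3700 = 30.2379.

DWL = €30.24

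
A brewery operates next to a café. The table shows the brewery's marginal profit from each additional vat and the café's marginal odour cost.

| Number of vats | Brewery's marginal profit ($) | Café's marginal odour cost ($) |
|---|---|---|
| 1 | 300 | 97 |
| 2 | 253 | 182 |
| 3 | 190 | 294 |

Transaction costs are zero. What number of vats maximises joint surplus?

Bargaining reaches the level where marginal profit last exceeds marginal odour cost.
That holds through level 2 (253 ≥ 182) but not at 3 (190 < 294).

2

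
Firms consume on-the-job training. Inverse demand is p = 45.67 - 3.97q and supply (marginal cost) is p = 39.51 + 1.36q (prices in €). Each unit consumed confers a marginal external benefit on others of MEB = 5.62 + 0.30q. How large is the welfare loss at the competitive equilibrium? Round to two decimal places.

Market equilibrium (private): 39.51 + 1.36q = 45.67 - 3.97q → q_m = 1.1557.
Social marginal benefit = demand + MEB = 51.29 - 3.67q.
Set SMB = MC: 51.29 - 3.67q = 39.51 + 1.36q → q* = 2.3419.
The loss is the area between SMB and MC from q* to q_m; with linear curves that's a triangle of height MEB(q_m).
DWL = ½ × 1.1862 × 5.9667 = 3.5388.

DWL = €3.54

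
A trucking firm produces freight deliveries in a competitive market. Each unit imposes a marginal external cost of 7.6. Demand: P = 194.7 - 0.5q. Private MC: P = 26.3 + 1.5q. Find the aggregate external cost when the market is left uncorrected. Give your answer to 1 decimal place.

639.9

Market equilibrium (private): 26.3 + 1.5q = 194.7 - 0.5q → q_m = 84.2000.
Total external cost = MEC × q_m = 7.6 × 84.2000 = 639.9200.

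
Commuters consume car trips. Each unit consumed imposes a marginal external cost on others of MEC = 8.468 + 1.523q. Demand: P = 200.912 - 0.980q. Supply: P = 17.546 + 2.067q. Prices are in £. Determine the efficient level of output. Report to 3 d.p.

q* = 38.271

Social marginal benefit = demand − MEC = 192.444 - 2.503q.
Set SMB = MC: 192.444 - 2.503q = 17.546 + 2.067q → q* = 38.2709.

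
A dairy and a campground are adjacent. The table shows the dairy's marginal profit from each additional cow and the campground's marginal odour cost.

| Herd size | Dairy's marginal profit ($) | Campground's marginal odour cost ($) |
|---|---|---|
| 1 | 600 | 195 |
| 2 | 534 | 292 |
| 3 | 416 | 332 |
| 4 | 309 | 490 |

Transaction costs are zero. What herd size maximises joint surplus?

Bargaining reaches the level where marginal profit last exceeds marginal odour cost.
That holds through level 3 (416 ≥ 332) but not at 4 (309 < 490).

3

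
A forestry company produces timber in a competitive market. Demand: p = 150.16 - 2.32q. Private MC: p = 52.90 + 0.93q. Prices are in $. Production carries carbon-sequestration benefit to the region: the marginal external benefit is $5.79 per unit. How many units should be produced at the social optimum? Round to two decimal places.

q* = 31.71

Social marginal cost = private MC − MEB = 47.11 + 0.93q.
Set SMC = demand: 47.11 + 0.93q = 150.16 - 2.32q → q* = 31.7077.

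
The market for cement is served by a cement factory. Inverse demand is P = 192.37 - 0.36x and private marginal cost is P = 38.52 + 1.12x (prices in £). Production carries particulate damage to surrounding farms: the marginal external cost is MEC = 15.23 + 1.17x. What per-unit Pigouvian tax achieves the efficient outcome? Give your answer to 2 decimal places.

Social marginal cost = private MC + MEC = 53.75 + 2.29x.
Set SMC = demand: 53.75 + 2.29x = 192.37 - 0.36x → x* = 52.3094.
The Pigouvian tax equals MEC at x*: 15.23 + 1.17×52.3094 = 76.4320.

tax = £76.43 per unit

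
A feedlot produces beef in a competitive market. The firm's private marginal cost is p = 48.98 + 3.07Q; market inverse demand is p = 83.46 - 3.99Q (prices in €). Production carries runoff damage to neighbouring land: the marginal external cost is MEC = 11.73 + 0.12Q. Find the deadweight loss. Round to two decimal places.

Market equilibrium (private): 48.98 + 3.07Q = 83.46 - 3.99Q → Q_m = 4.8839.
Social marginal cost = private MC + MEC = 60.71 + 3.19Q.
Set SMC = demand: 60.71 + 3.19Q = 83.46 - 3.99Q → Q* = 3.1685.
Height of the DWL triangle at Q_m is SMC(Q_m) − demand(Q_m) = MEC(Q_m) = 12.3161.
DWL = ½ × 1.7154 × 12.3161 = 10.5635.

DWL = €10.56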